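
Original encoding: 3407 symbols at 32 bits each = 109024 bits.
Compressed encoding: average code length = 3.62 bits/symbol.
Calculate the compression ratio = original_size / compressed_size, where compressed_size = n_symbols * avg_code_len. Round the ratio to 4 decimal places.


original_size = n_symbols * orig_bits = 3407 * 32 = 109024 bits
compressed_size = n_symbols * avg_code_len = 3407 * 3.62 = 12333.34 bits
ratio = original_size / compressed_size = 109024 / 12333.34 = 8.8398

Compression ratio = 8.8398


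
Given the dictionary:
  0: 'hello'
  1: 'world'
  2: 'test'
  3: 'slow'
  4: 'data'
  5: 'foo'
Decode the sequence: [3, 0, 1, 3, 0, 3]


Look up each index in the dictionary:
  3 -> 'slow'
  0 -> 'hello'
  1 -> 'world'
  3 -> 'slow'
  0 -> 'hello'
  3 -> 'slow'

Decoded: "slow hello world slow hello slow"


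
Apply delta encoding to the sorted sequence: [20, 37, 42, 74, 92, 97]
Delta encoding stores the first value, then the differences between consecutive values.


First value: 20
Deltas:
  37 - 20 = 17
  42 - 37 = 5
  74 - 42 = 32
  92 - 74 = 18
  97 - 92 = 5


Delta encoded: [20, 17, 5, 32, 18, 5]


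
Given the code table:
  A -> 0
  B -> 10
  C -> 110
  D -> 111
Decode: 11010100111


Decoding:
110 -> C
10 -> B
10 -> B
0 -> A
111 -> D


Result: CBBAD


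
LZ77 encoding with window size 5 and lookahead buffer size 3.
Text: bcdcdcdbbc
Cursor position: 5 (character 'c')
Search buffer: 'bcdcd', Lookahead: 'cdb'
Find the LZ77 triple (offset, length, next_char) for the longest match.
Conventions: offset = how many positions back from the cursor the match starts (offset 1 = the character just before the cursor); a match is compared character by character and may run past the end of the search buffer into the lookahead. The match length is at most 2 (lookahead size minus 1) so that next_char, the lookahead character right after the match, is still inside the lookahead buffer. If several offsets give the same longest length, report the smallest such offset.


Try each offset into the search buffer:
  offset=1 (pos 4, char 'd'): match length 0
  offset=2 (pos 3, char 'c'): match length 2
  offset=3 (pos 2, char 'd'): match length 0
  offset=4 (pos 1, char 'c'): match length 2
  offset=5 (pos 0, char 'b'): match length 0
Longest match has length 2, found at offsets 2, 4; take the smallest, offset 2.
next_char = character at position 5 + 2 = 7 -> 'b'

Best match: offset=2, length=2 (matching 'cd' starting at position 3)
LZ77 triple: (2, 2, 'b')


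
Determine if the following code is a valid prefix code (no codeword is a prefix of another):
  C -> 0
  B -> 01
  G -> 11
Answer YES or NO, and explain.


Checking each pair (does one codeword prefix another?):
  C='0' vs B='01': prefix -- VIOLATION

NO -- this is NOT a valid prefix code. C (0) is a prefix of B (01).


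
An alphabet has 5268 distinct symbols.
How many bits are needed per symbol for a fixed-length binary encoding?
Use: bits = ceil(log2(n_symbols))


log2(5268) = 12.363
Bracket: 2^12 = 4096 < 5268 <= 2^13 = 8192
So ceil(log2(5268)) = 13

bits = ceil(log2(5268)) = ceil(12.363) = 13 bits


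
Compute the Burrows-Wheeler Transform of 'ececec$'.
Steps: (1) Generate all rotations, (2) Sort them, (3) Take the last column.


Rotations (sorted):
  0: $ececec -> last char: c
  1: c$ecece -> last char: e
  2: cec$ece -> last char: e
  3: cecec$e -> last char: e
  4: ec$ecec -> last char: c
  5: ecec$ec -> last char: c
  6: ececec$ -> last char: $


BWT = ceeecc$


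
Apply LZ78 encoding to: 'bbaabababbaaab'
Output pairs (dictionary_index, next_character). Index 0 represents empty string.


LZ78 encoding steps:
Dictionary: {0: ''}
Step 1: w='' (idx 0), next='b' -> output (0, 'b'), add 'b' as idx 1
Step 2: w='b' (idx 1), next='a' -> output (1, 'a'), add 'ba' as idx 2
Step 3: w='' (idx 0), next='a' -> output (0, 'a'), add 'a' as idx 3
Step 4: w='ba' (idx 2), next='b' -> output (2, 'b'), add 'bab' as idx 4
Step 5: w='a' (idx 3), next='b' -> output (3, 'b'), add 'ab' as idx 5
Step 6: w='ba' (idx 2), next='a' -> output (2, 'a'), add 'baa' as idx 6
Step 7: w='ab' (idx 5), end of input -> output (5, '')


Encoded: [(0, 'b'), (1, 'a'), (0, 'a'), (2, 'b'), (3, 'b'), (2, 'a'), (5, '')]


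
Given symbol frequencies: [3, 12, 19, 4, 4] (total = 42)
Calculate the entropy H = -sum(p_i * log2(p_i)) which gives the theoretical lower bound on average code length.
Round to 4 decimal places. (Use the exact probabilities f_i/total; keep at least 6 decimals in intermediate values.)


Per-symbol terms -p_i * log2(p_i) with p_i = f_i/42:
  p = 3/42 = 0.071429: log2(p) = -3.807355, -p*log2(p) = 0.271954
  p = 12/42 = 0.285714: log2(p) = -1.807355, -p*log2(p) = 0.516387
  p = 19/42 = 0.452381: log2(p) = -1.144390, -p*log2(p) = 0.517700
  p = 4/42 = 0.095238: log2(p) = -3.392317, -p*log2(p) = 0.323078
  p = 4/42 = 0.095238: log2(p) = -3.392317, -p*log2(p) = 0.323078
H = 0.271954 + 0.516387 + 0.517700 + 0.323078 + 0.323078 = 1.952197

H = 1.9522 bits/symbol


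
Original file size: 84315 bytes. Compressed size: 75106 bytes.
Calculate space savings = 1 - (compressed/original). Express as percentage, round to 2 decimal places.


ratio = compressed/original = 75106/84315 = 0.890779
savings = 1 - ratio = 1 - 0.890779 = 0.109221
as a percentage: 0.109221 * 100 = 10.92%

Space savings = 1 - 75106/84315 = 10.92%


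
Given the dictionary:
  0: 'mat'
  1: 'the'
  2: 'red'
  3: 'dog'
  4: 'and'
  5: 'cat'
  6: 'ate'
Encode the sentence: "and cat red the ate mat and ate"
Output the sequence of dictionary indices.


Look up each word in the dictionary:
  'and' -> 4
  'cat' -> 5
  'red' -> 2
  'the' -> 1
  'ate' -> 6
  'mat' -> 0
  'and' -> 4
  'ate' -> 6

Encoded: [4, 5, 2, 1, 6, 0, 4, 6]


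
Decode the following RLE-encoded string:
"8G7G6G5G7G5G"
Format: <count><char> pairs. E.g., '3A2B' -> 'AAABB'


Expanding each <count><char> pair:
  8G -> 'GGGGGGGG'
  7G -> 'GGGGGGG'
  6G -> 'GGGGGG'
  5G -> 'GGGGG'
  7G -> 'GGGGGGG'
  5G -> 'GGGGG'

Decoded = GGGGGGGGGGGGGGGGGGGGGGGGGGGGGGGGGGGGGG


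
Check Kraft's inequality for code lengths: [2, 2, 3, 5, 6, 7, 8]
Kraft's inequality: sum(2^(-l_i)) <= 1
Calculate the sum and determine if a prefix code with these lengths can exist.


Sum = 2^(-2) + 2^(-2) + 2^(-3) + 2^(-5) + 2^(-6) + 2^(-7) + 2^(-8)
    = 0.25 + 0.25 + 0.125 + 0.03125 + 0.015625 + 0.0078125 + 0.00390625
    = 175/256 = 0.68359375
Since 0.68359375 <= 1, Kraft's inequality IS satisfied.
A prefix code with these lengths CAN exist.

Kraft sum = 0.68359375. Satisfied.


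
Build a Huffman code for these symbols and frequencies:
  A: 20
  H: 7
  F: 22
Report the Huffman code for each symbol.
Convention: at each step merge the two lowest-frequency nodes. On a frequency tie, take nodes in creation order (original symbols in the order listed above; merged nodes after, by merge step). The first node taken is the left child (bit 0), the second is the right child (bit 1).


Huffman tree construction:
Step 1: Merge H(7) + A(20) = 27
Step 2: Merge F(22) + (H+A)(27) = 49
Read each symbol's code off the tree from the root (left child = 0, right child = 1).

Codes:
  A: 11 (length 2)
  H: 10 (length 2)
  F: 0 (length 1)
Average code length: 76/49 = 1.5510 bits/symbol


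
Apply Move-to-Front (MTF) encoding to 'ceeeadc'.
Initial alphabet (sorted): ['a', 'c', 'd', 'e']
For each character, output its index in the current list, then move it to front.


MTF encoding:
'c': index 1 in ['a', 'c', 'd', 'e'] -> ['c', 'a', 'd', 'e']
'e': index 3 in ['c', 'a', 'd', 'e'] -> ['e', 'c', 'a', 'd']
'e': index 0 in ['e', 'c', 'a', 'd'] -> ['e', 'c', 'a', 'd']
'e': index 0 in ['e', 'c', 'a', 'd'] -> ['e', 'c', 'a', 'd']
'a': index 2 in ['e', 'c', 'a', 'd'] -> ['a', 'e', 'c', 'd']
'd': index 3 in ['a', 'e', 'c', 'd'] -> ['d', 'a', 'e', 'c']
'c': index 3 in ['d', 'a', 'e', 'c'] -> ['c', 'd', 'a', 'e']


Output: [1, 3, 0, 0, 2, 3, 3]


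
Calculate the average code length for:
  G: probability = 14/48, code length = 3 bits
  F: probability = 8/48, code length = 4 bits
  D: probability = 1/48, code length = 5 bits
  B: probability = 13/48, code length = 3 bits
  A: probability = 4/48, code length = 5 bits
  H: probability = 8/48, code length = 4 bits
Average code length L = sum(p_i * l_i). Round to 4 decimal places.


Weighted contributions p_i * l_i:
  G: (14/48) * 3 = 42/48
  F: (8/48) * 4 = 32/48
  D: (1/48) * 5 = 5/48
  B: (13/48) * 3 = 39/48
  A: (4/48) * 5 = 20/48
  H: (8/48) * 4 = 32/48
Sum = (42 + 32 + 5 + 39 + 20 + 32)/48 = 170/48

L = 170/48 = 3.5417 bits/symbol


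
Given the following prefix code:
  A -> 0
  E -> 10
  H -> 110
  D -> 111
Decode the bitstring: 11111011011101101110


Decoding step by step:
Bits 111 -> D
Bits 110 -> H
Bits 110 -> H
Bits 111 -> D
Bits 0 -> A
Bits 110 -> H
Bits 111 -> D
Bits 0 -> A


Decoded message: DHHDAHDA


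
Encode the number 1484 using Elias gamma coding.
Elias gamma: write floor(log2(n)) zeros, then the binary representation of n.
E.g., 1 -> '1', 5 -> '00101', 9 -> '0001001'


num_bits = floor(log2(1484)) + 1 = 11
leading_zeros = num_bits - 1 = 10
binary(1484) = 10111001100

Elias gamma(1484) = '0000000000' + '10111001100' = 000000000010111001100 (21 bits)


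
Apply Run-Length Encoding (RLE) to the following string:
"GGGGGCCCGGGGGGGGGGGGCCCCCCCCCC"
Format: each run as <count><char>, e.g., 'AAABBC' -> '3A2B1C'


Scanning runs left to right:
  i=0: run of 'G' x 5 -> '5G'
  i=5: run of 'C' x 3 -> '3C'
  i=8: run of 'G' x 12 -> '12G'
  i=20: run of 'C' x 10 -> '10C'

RLE = 5G3C12G10C


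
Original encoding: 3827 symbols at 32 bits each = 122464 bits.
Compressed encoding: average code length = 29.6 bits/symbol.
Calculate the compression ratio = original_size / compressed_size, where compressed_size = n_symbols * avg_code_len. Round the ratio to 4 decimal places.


original_size = n_symbols * orig_bits = 3827 * 32 = 122464 bits
compressed_size = n_symbols * avg_code_len = 3827 * 29.6 = 113279.2 bits
ratio = original_size / compressed_size = 122464 / 113279.2 = 1.0811

Compression ratio = 1.0811


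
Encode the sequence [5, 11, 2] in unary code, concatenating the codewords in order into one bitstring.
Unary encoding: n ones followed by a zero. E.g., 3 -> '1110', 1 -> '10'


Encode each number as n ones followed by a terminating 0:
  5 -> 111110 (6 bits)
  11 -> 111111111110 (12 bits)
  2 -> 110 (3 bits)
Total length = 6 + 12 + 3 = 21 bits.

Unary([5, 11, 2]) = 111110111111111110110 (21 bits)


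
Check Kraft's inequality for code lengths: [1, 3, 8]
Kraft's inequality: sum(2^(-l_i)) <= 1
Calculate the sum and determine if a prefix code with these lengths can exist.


Sum = 2^(-1) + 2^(-3) + 2^(-8)
    = 0.5 + 0.125 + 0.00390625
    = 161/256 = 0.62890625
Since 0.62890625 <= 1, Kraft's inequality IS satisfied.
A prefix code with these lengths CAN exist.

Kraft sum = 0.62890625. Satisfied.


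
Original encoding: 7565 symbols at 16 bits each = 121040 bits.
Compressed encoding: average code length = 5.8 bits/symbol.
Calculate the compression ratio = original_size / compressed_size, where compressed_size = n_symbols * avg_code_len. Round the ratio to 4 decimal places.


original_size = n_symbols * orig_bits = 7565 * 16 = 121040 bits
compressed_size = n_symbols * avg_code_len = 7565 * 5.8 = 43877.0 bits
ratio = original_size / compressed_size = 121040 / 43877.0 = 2.7586

Compression ratio = 2.7586


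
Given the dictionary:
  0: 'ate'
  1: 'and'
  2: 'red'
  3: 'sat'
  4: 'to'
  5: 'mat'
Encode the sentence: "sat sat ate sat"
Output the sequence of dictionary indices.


Look up each word in the dictionary:
  'sat' -> 3
  'sat' -> 3
  'ate' -> 0
  'sat' -> 3

Encoded: [3, 3, 0, 3]


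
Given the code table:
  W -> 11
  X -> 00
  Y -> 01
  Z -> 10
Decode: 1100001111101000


Decoding:
11 -> W
00 -> X
00 -> X
11 -> W
11 -> W
10 -> Z
10 -> Z
00 -> X


Result: WXXWWZZX


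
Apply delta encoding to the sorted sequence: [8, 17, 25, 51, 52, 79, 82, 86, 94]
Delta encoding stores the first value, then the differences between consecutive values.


First value: 8
Deltas:
  17 - 8 = 9
  25 - 17 = 8
  51 - 25 = 26
  52 - 51 = 1
  79 - 52 = 27
  82 - 79 = 3
  86 - 82 = 4
  94 - 86 = 8


Delta encoded: [8, 9, 8, 26, 1, 27, 3, 4, 8]


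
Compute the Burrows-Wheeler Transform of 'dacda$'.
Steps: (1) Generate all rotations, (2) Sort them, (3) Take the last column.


Rotations (sorted):
  0: $dacda -> last char: a
  1: a$dacd -> last char: d
  2: acda$d -> last char: d
  3: cda$da -> last char: a
  4: da$dac -> last char: c
  5: dacda$ -> last char: $


BWT = addac$


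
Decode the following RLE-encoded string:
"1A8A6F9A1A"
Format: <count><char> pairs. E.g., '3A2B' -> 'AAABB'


Expanding each <count><char> pair:
  1A -> 'A'
  8A -> 'AAAAAAAA'
  6F -> 'FFFFFF'
  9A -> 'AAAAAAAAA'
  1A -> 'A'

Decoded = AAAAAAAAAFFFFFFAAAAAAAAAA


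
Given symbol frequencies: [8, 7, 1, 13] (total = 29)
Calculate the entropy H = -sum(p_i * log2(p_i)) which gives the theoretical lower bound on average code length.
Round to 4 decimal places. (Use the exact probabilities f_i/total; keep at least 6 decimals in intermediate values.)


Per-symbol terms -p_i * log2(p_i) with p_i = f_i/29:
  p = 8/29 = 0.275862: log2(p) = -1.857981, -p*log2(p) = 0.512546
  p = 7/29 = 0.241379: log2(p) = -2.050626, -p*log2(p) = 0.494979
  p = 1/29 = 0.034483: log2(p) = -4.857981, -p*log2(p) = 0.167517
  p = 13/29 = 0.448276: log2(p) = -1.157541, -p*log2(p) = 0.518898
H = 0.512546 + 0.494979 + 0.167517 + 0.518898 = 1.693940

H = 1.6939 bits/symbol


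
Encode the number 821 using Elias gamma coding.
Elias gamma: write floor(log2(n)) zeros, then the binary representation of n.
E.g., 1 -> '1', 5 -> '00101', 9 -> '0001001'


num_bits = floor(log2(821)) + 1 = 10
leading_zeros = num_bits - 1 = 9
binary(821) = 1100110101

Elias gamma(821) = '000000000' + '1100110101' = 0000000001100110101 (19 bits)


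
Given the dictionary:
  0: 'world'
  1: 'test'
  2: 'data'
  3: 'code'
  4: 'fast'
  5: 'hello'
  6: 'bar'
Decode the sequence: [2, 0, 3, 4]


Look up each index in the dictionary:
  2 -> 'data'
  0 -> 'world'
  3 -> 'code'
  4 -> 'fast'

Decoded: "data world code fast"


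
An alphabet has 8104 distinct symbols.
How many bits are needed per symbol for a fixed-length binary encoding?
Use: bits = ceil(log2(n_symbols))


log2(8104) = 12.9844
Bracket: 2^12 = 4096 < 8104 <= 2^13 = 8192
So ceil(log2(8104)) = 13

bits = ceil(log2(8104)) = ceil(12.9844) = 13 bits


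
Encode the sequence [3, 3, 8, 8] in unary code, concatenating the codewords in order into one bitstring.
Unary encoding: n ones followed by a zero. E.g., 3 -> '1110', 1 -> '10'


Encode each number as n ones followed by a terminating 0:
  3 -> 1110 (4 bits)
  3 -> 1110 (4 bits)
  8 -> 111111110 (9 bits)
  8 -> 111111110 (9 bits)
Total length = 4 + 4 + 9 + 9 = 26 bits.

Unary([3, 3, 8, 8]) = 11101110111111110111111110 (26 bits)


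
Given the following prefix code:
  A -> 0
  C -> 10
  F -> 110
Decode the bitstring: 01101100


Decoding step by step:
Bits 0 -> A
Bits 110 -> F
Bits 110 -> F
Bits 0 -> A


Decoded message: AFFA


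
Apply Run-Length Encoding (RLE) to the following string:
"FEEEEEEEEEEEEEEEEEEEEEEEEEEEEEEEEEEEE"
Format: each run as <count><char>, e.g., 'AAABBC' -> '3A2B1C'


Scanning runs left to right:
  i=0: run of 'F' x 1 -> '1F'
  i=1: run of 'E' x 36 -> '36E'

RLE = 1F36E


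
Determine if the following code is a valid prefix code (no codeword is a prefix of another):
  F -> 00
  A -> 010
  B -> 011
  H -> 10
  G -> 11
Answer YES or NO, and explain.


Checking each pair (does one codeword prefix another?):
  F='00' vs A='010': no prefix
  F='00' vs B='011': no prefix
  F='00' vs H='10': no prefix
  F='00' vs G='11': no prefix
  A='010' vs F='00': no prefix
  A='010' vs B='011': no prefix
  A='010' vs H='10': no prefix
  A='010' vs G='11': no prefix
  B='011' vs F='00': no prefix
  B='011' vs A='010': no prefix
  B='011' vs H='10': no prefix
  B='011' vs G='11': no prefix
  H='10' vs F='00': no prefix
  H='10' vs A='010': no prefix
  H='10' vs B='011': no prefix
  H='10' vs G='11': no prefix
  G='11' vs F='00': no prefix
  G='11' vs A='010': no prefix
  G='11' vs B='011': no prefix
  G='11' vs H='10': no prefix
No violation found over all pairs.

YES -- this is a valid prefix code. No codeword is a prefix of any other codeword.


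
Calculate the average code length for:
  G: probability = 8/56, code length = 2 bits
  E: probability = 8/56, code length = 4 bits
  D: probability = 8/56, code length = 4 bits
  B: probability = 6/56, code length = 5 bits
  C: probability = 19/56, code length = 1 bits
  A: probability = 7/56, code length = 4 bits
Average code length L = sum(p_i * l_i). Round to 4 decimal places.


Weighted contributions p_i * l_i:
  G: (8/56) * 2 = 16/56
  E: (8/56) * 4 = 32/56
  D: (8/56) * 4 = 32/56
  B: (6/56) * 5 = 30/56
  C: (19/56) * 1 = 19/56
  A: (7/56) * 4 = 28/56
Sum = (16 + 32 + 32 + 30 + 19 + 28)/56 = 157/56

L = 157/56 = 2.8036 bits/symbol


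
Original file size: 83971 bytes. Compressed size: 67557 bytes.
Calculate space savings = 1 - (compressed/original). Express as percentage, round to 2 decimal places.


ratio = compressed/original = 67557/83971 = 0.804528
savings = 1 - ratio = 1 - 0.804528 = 0.195472
as a percentage: 0.195472 * 100 = 19.55%

Space savings = 1 - 67557/83971 = 19.55%


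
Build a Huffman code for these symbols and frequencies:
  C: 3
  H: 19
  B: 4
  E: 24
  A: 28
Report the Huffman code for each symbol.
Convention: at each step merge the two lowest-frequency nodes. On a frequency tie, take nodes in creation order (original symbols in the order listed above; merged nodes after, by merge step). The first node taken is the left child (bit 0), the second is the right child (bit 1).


Huffman tree construction:
Step 1: Merge C(3) + B(4) = 7
Step 2: Merge (C+B)(7) + H(19) = 26
Step 3: Merge E(24) + ((C+B)+H)(26) = 50
Step 4: Merge A(28) + (E+((C+B)+H))(50) = 78
Read each symbol's code off the tree from the root (left child = 0, right child = 1).

Codes:
  C: 1100 (length 4)
  H: 111 (length 3)
  B: 1101 (length 4)
  E: 10 (length 2)
  A: 0 (length 1)
Average code length: 161/78 = 2.0641 bits/symbol


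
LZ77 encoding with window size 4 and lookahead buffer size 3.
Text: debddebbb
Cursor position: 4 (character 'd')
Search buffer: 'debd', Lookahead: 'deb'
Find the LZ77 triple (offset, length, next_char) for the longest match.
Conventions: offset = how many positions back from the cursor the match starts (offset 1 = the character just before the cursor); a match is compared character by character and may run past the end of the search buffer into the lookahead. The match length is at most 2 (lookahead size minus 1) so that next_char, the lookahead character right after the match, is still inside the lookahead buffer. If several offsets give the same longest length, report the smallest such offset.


Try each offset into the search buffer:
  offset=1 (pos 3, char 'd'): match length 1
  offset=2 (pos 2, char 'b'): match length 0
  offset=3 (pos 1, char 'e'): match length 0
  offset=4 (pos 0, char 'd'): match length 2
Longest match has length 2 at offset 4.
next_char = character at position 4 + 2 = 6 -> 'b'

Best match: offset=4, length=2 (matching 'de' starting at position 0)
LZ77 triple: (4, 2, 'b')


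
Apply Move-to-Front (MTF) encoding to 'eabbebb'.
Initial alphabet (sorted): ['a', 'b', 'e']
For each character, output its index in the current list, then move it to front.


MTF encoding:
'e': index 2 in ['a', 'b', 'e'] -> ['e', 'a', 'b']
'a': index 1 in ['e', 'a', 'b'] -> ['a', 'e', 'b']
'b': index 2 in ['a', 'e', 'b'] -> ['b', 'a', 'e']
'b': index 0 in ['b', 'a', 'e'] -> ['b', 'a', 'e']
'e': index 2 in ['b', 'a', 'e'] -> ['e', 'b', 'a']
'b': index 1 in ['e', 'b', 'a'] -> ['b', 'e', 'a']
'b': index 0 in ['b', 'e', 'a'] -> ['b', 'e', 'a']


Output: [2, 1, 2, 0, 2, 1, 0]


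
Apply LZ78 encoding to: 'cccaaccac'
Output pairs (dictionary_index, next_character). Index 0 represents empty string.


LZ78 encoding steps:
Dictionary: {0: ''}
Step 1: w='' (idx 0), next='c' -> output (0, 'c'), add 'c' as idx 1
Step 2: w='c' (idx 1), next='c' -> output (1, 'c'), add 'cc' as idx 2
Step 3: w='' (idx 0), next='a' -> output (0, 'a'), add 'a' as idx 3
Step 4: w='a' (idx 3), next='c' -> output (3, 'c'), add 'ac' as idx 4
Step 5: w='c' (idx 1), next='a' -> output (1, 'a'), add 'ca' as idx 5
Step 6: w='c' (idx 1), end of input -> output (1, '')


Encoded: [(0, 'c'), (1, 'c'), (0, 'a'), (3, 'c'), (1, 'a'), (1, '')]


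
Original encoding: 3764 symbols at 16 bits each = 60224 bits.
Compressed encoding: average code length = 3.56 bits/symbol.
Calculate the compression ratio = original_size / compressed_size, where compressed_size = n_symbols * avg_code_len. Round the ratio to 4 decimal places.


original_size = n_symbols * orig_bits = 3764 * 16 = 60224 bits
compressed_size = n_symbols * avg_code_len = 3764 * 3.56 = 13399.84 bits
ratio = original_size / compressed_size = 60224 / 13399.84 = 4.4944

Compression ratio = 4.4944


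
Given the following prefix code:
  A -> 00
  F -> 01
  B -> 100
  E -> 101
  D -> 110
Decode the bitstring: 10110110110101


Decoding step by step:
Bits 101 -> E
Bits 101 -> E
Bits 101 -> E
Bits 101 -> E
Bits 01 -> F


Decoded message: EEEEF


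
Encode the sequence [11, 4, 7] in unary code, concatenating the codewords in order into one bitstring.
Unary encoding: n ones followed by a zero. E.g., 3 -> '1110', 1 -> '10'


Encode each number as n ones followed by a terminating 0:
  11 -> 111111111110 (12 bits)
  4 -> 11110 (5 bits)
  7 -> 11111110 (8 bits)
Total length = 12 + 5 + 8 = 25 bits.

Unary([11, 4, 7]) = 1111111111101111011111110 (25 bits)


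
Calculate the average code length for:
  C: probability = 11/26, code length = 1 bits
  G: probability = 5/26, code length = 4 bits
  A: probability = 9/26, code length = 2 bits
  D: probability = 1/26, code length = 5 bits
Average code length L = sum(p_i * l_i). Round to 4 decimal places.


Weighted contributions p_i * l_i:
  C: (11/26) * 1 = 11/26
  G: (5/26) * 4 = 20/26
  A: (9/26) * 2 = 18/26
  D: (1/26) * 5 = 5/26
Sum = (11 + 20 + 18 + 5)/26 = 54/26

L = 54/26 = 2.0769 bits/symbol


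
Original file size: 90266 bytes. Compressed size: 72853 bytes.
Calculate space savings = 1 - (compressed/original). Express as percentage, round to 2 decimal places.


ratio = compressed/original = 72853/90266 = 0.807092
savings = 1 - ratio = 1 - 0.807092 = 0.192908
as a percentage: 0.192908 * 100 = 19.29%

Space savings = 1 - 72853/90266 = 19.29%


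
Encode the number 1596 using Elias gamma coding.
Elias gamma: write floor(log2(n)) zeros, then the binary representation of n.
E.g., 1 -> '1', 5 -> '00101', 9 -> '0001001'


num_bits = floor(log2(1596)) + 1 = 11
leading_zeros = num_bits - 1 = 10
binary(1596) = 11000111100

Elias gamma(1596) = '0000000000' + '11000111100' = 000000000011000111100 (21 bits)


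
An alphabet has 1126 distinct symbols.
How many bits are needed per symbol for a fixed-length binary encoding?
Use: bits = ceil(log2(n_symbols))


log2(1126) = 10.137
Bracket: 2^10 = 1024 < 1126 <= 2^11 = 2048
So ceil(log2(1126)) = 11

bits = ceil(log2(1126)) = ceil(10.137) = 11 bits


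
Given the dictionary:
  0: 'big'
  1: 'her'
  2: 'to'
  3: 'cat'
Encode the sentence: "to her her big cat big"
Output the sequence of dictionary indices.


Look up each word in the dictionary:
  'to' -> 2
  'her' -> 1
  'her' -> 1
  'big' -> 0
  'cat' -> 3
  'big' -> 0

Encoded: [2, 1, 1, 0, 3, 0]


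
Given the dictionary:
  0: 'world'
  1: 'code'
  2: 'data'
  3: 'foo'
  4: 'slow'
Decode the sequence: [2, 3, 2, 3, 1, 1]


Look up each index in the dictionary:
  2 -> 'data'
  3 -> 'foo'
  2 -> 'data'
  3 -> 'foo'
  1 -> 'code'
  1 -> 'code'

Decoded: "data foo data foo code code"


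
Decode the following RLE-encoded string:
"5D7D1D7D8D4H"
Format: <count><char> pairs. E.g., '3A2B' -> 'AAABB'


Expanding each <count><char> pair:
  5D -> 'DDDDD'
  7D -> 'DDDDDDD'
  1D -> 'D'
  7D -> 'DDDDDDD'
  8D -> 'DDDDDDDD'
  4H -> 'HHHH'

Decoded = DDDDDDDDDDDDDDDDDDDDDDDDDDDDHHHH


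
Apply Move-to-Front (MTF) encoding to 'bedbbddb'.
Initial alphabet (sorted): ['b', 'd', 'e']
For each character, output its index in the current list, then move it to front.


MTF encoding:
'b': index 0 in ['b', 'd', 'e'] -> ['b', 'd', 'e']
'e': index 2 in ['b', 'd', 'e'] -> ['e', 'b', 'd']
'd': index 2 in ['e', 'b', 'd'] -> ['d', 'e', 'b']
'b': index 2 in ['d', 'e', 'b'] -> ['b', 'd', 'e']
'b': index 0 in ['b', 'd', 'e'] -> ['b', 'd', 'e']
'd': index 1 in ['b', 'd', 'e'] -> ['d', 'b', 'e']
'd': index 0 in ['d', 'b', 'e'] -> ['d', 'b', 'e']
'b': index 1 in ['d', 'b', 'e'] -> ['b', 'd', 'e']


Output: [0, 2, 2, 2, 0, 1, 0, 1]


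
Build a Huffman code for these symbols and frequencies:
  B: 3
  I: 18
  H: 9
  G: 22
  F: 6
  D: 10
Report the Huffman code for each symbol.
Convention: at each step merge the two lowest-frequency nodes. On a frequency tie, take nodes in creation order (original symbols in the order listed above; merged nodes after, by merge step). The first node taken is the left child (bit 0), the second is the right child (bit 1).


Huffman tree construction:
Step 1: Merge B(3) + F(6) = 9
Step 2: Merge H(9) + (B+F)(9) = 18
Step 3: Merge D(10) + I(18) = 28
Step 4: Merge (H+(B+F))(18) + G(22) = 40
Step 5: Merge (D+I)(28) + ((H+(B+F))+G)(40) = 68
Read each symbol's code off the tree from the root (left child = 0, right child = 1).

Codes:
  B: 1010 (length 4)
  I: 01 (length 2)
  H: 100 (length 3)
  G: 11 (length 2)
  F: 1011 (length 4)
  D: 00 (length 2)
Average code length: 163/68 = 2.3971 bits/symbol


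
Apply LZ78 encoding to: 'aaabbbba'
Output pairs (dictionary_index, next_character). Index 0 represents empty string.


LZ78 encoding steps:
Dictionary: {0: ''}
Step 1: w='' (idx 0), next='a' -> output (0, 'a'), add 'a' as idx 1
Step 2: w='a' (idx 1), next='a' -> output (1, 'a'), add 'aa' as idx 2
Step 3: w='' (idx 0), next='b' -> output (0, 'b'), add 'b' as idx 3
Step 4: w='b' (idx 3), next='b' -> output (3, 'b'), add 'bb' as idx 4
Step 5: w='b' (idx 3), next='a' -> output (3, 'a'), add 'ba' as idx 5


Encoded: [(0, 'a'), (1, 'a'), (0, 'b'), (3, 'b'), (3, 'a')]


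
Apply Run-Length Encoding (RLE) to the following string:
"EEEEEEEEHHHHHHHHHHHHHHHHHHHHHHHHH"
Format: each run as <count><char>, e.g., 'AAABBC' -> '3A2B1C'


Scanning runs left to right:
  i=0: run of 'E' x 8 -> '8E'
  i=8: run of 'H' x 25 -> '25H'

RLE = 8E25H


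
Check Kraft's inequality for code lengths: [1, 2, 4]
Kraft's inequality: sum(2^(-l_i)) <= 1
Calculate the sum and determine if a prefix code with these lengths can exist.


Sum = 2^(-1) + 2^(-2) + 2^(-4)
    = 0.5 + 0.25 + 0.0625
    = 13/16 = 0.8125
Since 0.8125 <= 1, Kraft's inequality IS satisfied.
A prefix code with these lengths CAN exist.

Kraft sum = 0.8125. Satisfied.


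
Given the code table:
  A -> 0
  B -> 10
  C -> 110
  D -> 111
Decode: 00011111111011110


Decoding:
0 -> A
0 -> A
0 -> A
111 -> D
111 -> D
110 -> C
111 -> D
10 -> B


Result: AAADDCDB


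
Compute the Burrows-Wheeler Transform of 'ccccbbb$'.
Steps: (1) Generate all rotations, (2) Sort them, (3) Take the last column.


Rotations (sorted):
  0: $ccccbbb -> last char: b
  1: b$ccccbb -> last char: b
  2: bb$ccccb -> last char: b
  3: bbb$cccc -> last char: c
  4: cbbb$ccc -> last char: c
  5: ccbbb$cc -> last char: c
  6: cccbbb$c -> last char: c
  7: ccccbbb$ -> last char: $


BWT = bbbcccc$


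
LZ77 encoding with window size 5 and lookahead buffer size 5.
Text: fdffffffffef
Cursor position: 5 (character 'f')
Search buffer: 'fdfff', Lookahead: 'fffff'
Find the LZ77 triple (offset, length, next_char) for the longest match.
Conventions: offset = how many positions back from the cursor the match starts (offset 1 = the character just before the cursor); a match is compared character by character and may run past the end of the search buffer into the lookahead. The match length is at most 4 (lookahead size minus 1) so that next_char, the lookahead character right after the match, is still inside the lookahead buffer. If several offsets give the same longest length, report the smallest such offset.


Try each offset into the search buffer:
  offset=1 (pos 4, char 'f'): match length 4
  offset=2 (pos 3, char 'f'): match length 4
  offset=3 (pos 2, char 'f'): match length 4
  offset=4 (pos 1, char 'd'): match length 0
  offset=5 (pos 0, char 'f'): match length 1
Longest match has length 4, found at offsets 1, 2, 3; take the smallest, offset 1.
next_char = character at position 5 + 4 = 9 -> 'f'

Best match: offset=1, length=4 (matching 'ffff' starting at position 4)
LZ77 triple: (1, 4, 'f')


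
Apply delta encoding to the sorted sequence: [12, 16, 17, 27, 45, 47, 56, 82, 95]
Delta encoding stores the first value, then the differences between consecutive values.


First value: 12
Deltas:
  16 - 12 = 4
  17 - 16 = 1
  27 - 17 = 10
  45 - 27 = 18
  47 - 45 = 2
  56 - 47 = 9
  82 - 56 = 26
  95 - 82 = 13


Delta encoded: [12, 4, 1, 10, 18, 2, 9, 26, 13]


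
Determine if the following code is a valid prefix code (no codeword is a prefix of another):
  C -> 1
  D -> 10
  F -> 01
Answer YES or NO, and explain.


Checking each pair (does one codeword prefix another?):
  C='1' vs D='10': prefix -- VIOLATION

NO -- this is NOT a valid prefix code. C (1) is a prefix of D (10).


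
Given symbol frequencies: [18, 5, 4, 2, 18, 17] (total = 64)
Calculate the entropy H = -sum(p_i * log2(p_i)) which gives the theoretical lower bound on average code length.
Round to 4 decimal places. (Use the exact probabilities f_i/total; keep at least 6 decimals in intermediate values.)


Per-symbol terms -p_i * log2(p_i) with p_i = f_i/64:
  p = 18/64 = 0.281250: log2(p) = -1.830075, -p*log2(p) = 0.514709
  p = 5/64 = 0.078125: log2(p) = -3.678072, -p*log2(p) = 0.287349
  p = 4/64 = 0.062500: log2(p) = -4.000000, -p*log2(p) = 0.250000
  p = 2/64 = 0.031250: log2(p) = -5.000000, -p*log2(p) = 0.156250
  p = 18/64 = 0.281250: log2(p) = -1.830075, -p*log2(p) = 0.514709
  p = 17/64 = 0.265625: log2(p) = -1.912537, -p*log2(p) = 0.508018
H = 0.514709 + 0.287349 + 0.250000 + 0.156250 + 0.514709 + 0.508018 = 2.231035

H = 2.231 bits/symbol


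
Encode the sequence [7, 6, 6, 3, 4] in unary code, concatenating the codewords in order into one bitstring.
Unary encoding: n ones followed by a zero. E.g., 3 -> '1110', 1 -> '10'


Encode each number as n ones followed by a terminating 0:
  7 -> 11111110 (8 bits)
  6 -> 1111110 (7 bits)
  6 -> 1111110 (7 bits)
  3 -> 1110 (4 bits)
  4 -> 11110 (5 bits)
Total length = 8 + 7 + 7 + 4 + 5 = 31 bits.

Unary([7, 6, 6, 3, 4]) = 1111111011111101111110111011110 (31 bits)


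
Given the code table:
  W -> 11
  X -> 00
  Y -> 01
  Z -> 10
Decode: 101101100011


Decoding:
10 -> Z
11 -> W
01 -> Y
10 -> Z
00 -> X
11 -> W


Result: ZWYZXW


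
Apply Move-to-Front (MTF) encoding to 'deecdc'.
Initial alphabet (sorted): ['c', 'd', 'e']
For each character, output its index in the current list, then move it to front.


MTF encoding:
'd': index 1 in ['c', 'd', 'e'] -> ['d', 'c', 'e']
'e': index 2 in ['d', 'c', 'e'] -> ['e', 'd', 'c']
'e': index 0 in ['e', 'd', 'c'] -> ['e', 'd', 'c']
'c': index 2 in ['e', 'd', 'c'] -> ['c', 'e', 'd']
'd': index 2 in ['c', 'e', 'd'] -> ['d', 'c', 'e']
'c': index 1 in ['d', 'c', 'e'] -> ['c', 'd', 'e']


Output: [1, 2, 0, 2, 2, 1]


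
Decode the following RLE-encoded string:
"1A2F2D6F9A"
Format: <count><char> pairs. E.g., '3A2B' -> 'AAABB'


Expanding each <count><char> pair:
  1A -> 'A'
  2F -> 'FF'
  2D -> 'DD'
  6F -> 'FFFFFF'
  9A -> 'AAAAAAAAA'

Decoded = AFFDDFFFFFFAAAAAAAAA


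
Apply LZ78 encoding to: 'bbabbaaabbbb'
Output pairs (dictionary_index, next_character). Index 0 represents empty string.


LZ78 encoding steps:
Dictionary: {0: ''}
Step 1: w='' (idx 0), next='b' -> output (0, 'b'), add 'b' as idx 1
Step 2: w='b' (idx 1), next='a' -> output (1, 'a'), add 'ba' as idx 2
Step 3: w='b' (idx 1), next='b' -> output (1, 'b'), add 'bb' as idx 3
Step 4: w='' (idx 0), next='a' -> output (0, 'a'), add 'a' as idx 4
Step 5: w='a' (idx 4), next='a' -> output (4, 'a'), add 'aa' as idx 5
Step 6: w='bb' (idx 3), next='b' -> output (3, 'b'), add 'bbb' as idx 6
Step 7: w='b' (idx 1), end of input -> output (1, '')


Encoded: [(0, 'b'), (1, 'a'), (1, 'b'), (0, 'a'), (4, 'a'), (3, 'b'), (1, '')]


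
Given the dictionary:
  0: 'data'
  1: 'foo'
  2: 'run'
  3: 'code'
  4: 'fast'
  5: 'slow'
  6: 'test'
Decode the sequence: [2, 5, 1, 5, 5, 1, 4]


Look up each index in the dictionary:
  2 -> 'run'
  5 -> 'slow'
  1 -> 'foo'
  5 -> 'slow'
  5 -> 'slow'
  1 -> 'foo'
  4 -> 'fast'

Decoded: "run slow foo slow slow foo fast"


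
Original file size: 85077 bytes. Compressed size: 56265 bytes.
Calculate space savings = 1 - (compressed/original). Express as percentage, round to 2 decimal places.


ratio = compressed/original = 56265/85077 = 0.661342
savings = 1 - ratio = 1 - 0.661342 = 0.338658
as a percentage: 0.338658 * 100 = 33.87%

Space savings = 1 - 56265/85077 = 33.87%


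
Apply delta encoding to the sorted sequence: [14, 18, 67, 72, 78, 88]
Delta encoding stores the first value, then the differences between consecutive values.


First value: 14
Deltas:
  18 - 14 = 4
  67 - 18 = 49
  72 - 67 = 5
  78 - 72 = 6
  88 - 78 = 10


Delta encoded: [14, 4, 49, 5, 6, 10]


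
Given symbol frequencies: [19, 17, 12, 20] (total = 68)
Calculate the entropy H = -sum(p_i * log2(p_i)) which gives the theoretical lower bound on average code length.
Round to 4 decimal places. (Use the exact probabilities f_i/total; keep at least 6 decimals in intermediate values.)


Per-symbol terms -p_i * log2(p_i) with p_i = f_i/68:
  p = 19/68 = 0.279412: log2(p) = -1.839535, -p*log2(p) = 0.513988
  p = 17/68 = 0.250000: log2(p) = -2.000000, -p*log2(p) = 0.500000
  p = 12/68 = 0.176471: log2(p) = -2.502500, -p*log2(p) = 0.441618
  p = 20/68 = 0.294118: log2(p) = -1.765535, -p*log2(p) = 0.519275
H = 0.513988 + 0.500000 + 0.441618 + 0.519275 = 1.974881

H = 1.9749 bits/symbol


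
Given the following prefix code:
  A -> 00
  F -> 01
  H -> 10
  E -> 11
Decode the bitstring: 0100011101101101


Decoding step by step:
Bits 01 -> F
Bits 00 -> A
Bits 01 -> F
Bits 11 -> E
Bits 01 -> F
Bits 10 -> H
Bits 11 -> E
Bits 01 -> F


Decoded message: FAFEFHEF


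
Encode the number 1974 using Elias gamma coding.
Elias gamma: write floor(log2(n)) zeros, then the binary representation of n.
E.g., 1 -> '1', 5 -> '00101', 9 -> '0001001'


num_bits = floor(log2(1974)) + 1 = 11
leading_zeros = num_bits - 1 = 10
binary(1974) = 11110110110

Elias gamma(1974) = '0000000000' + '11110110110' = 000000000011110110110 (21 bits)


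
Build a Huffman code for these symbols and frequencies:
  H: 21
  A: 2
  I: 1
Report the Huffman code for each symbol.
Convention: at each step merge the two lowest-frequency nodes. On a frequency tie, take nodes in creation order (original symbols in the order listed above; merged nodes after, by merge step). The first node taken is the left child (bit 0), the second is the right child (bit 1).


Huffman tree construction:
Step 1: Merge I(1) + A(2) = 3
Step 2: Merge (I+A)(3) + H(21) = 24
Read each symbol's code off the tree from the root (left child = 0, right child = 1).

Codes:
  H: 1 (length 1)
  A: 01 (length 2)
  I: 00 (length 2)
Average code length: 27/24 = 1.1250 bits/symbol


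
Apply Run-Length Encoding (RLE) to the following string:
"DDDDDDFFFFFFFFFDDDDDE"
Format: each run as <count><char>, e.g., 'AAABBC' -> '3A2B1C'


Scanning runs left to right:
  i=0: run of 'D' x 6 -> '6D'
  i=6: run of 'F' x 9 -> '9F'
  i=15: run of 'D' x 5 -> '5D'
  i=20: run of 'E' x 1 -> '1E'

RLE = 6D9F5D1E


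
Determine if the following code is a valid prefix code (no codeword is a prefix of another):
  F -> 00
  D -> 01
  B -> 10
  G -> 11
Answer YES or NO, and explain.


Checking each pair (does one codeword prefix another?):
  F='00' vs D='01': no prefix
  F='00' vs B='10': no prefix
  F='00' vs G='11': no prefix
  D='01' vs F='00': no prefix
  D='01' vs B='10': no prefix
  D='01' vs G='11': no prefix
  B='10' vs F='00': no prefix
  B='10' vs D='01': no prefix
  B='10' vs G='11': no prefix
  G='11' vs F='00': no prefix
  G='11' vs D='01': no prefix
  G='11' vs B='10': no prefix
No violation found over all pairs.

YES -- this is a valid prefix code. No codeword is a prefix of any other codeword.


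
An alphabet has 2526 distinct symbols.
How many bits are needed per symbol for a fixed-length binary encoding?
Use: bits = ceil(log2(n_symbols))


log2(2526) = 11.3026
Bracket: 2^11 = 2048 < 2526 <= 2^12 = 4096
So ceil(log2(2526)) = 12

bits = ceil(log2(2526)) = ceil(11.3026) = 12 bits


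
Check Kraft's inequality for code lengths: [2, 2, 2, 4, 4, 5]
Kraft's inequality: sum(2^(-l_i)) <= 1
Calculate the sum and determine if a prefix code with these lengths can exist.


Sum = 2^(-2) + 2^(-2) + 2^(-2) + 2^(-4) + 2^(-4) + 2^(-5)
    = 0.25 + 0.25 + 0.25 + 0.0625 + 0.0625 + 0.03125
    = 29/32 = 0.90625
Since 0.90625 <= 1, Kraft's inequality IS satisfied.
A prefix code with these lengths CAN exist.

Kraft sum = 0.90625. Satisfied.


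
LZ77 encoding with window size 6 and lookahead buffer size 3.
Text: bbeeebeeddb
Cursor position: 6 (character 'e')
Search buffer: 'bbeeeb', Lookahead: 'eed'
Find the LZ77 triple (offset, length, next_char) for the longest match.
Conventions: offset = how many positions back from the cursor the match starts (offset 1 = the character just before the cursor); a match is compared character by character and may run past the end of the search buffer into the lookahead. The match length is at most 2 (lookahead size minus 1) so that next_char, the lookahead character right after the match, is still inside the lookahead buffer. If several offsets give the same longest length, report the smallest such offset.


Try each offset into the search buffer:
  offset=1 (pos 5, char 'b'): match length 0
  offset=2 (pos 4, char 'e'): match length 1
  offset=3 (pos 3, char 'e'): match length 2
  offset=4 (pos 2, char 'e'): match length 2
  offset=5 (pos 1, char 'b'): match length 0
  offset=6 (pos 0, char 'b'): match length 0
Longest match has length 2, found at offsets 3, 4; take the smallest, offset 3.
next_char = character at position 6 + 2 = 8 -> 'd'

Best match: offset=3, length=2 (matching 'ee' starting at position 3)
LZ77 triple: (3, 2, 'd')


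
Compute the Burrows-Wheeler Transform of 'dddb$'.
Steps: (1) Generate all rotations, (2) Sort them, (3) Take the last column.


Rotations (sorted):
  0: $dddb -> last char: b
  1: b$ddd -> last char: d
  2: db$dd -> last char: d
  3: ddb$d -> last char: d
  4: dddb$ -> last char: $


BWT = bddd$


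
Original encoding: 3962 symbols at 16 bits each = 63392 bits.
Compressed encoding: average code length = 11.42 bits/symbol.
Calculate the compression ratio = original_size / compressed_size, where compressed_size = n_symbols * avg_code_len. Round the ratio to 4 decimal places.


original_size = n_symbols * orig_bits = 3962 * 16 = 63392 bits
compressed_size = n_symbols * avg_code_len = 3962 * 11.42 = 45246.04 bits
ratio = original_size / compressed_size = 63392 / 45246.04 = 1.4011

Compression ratio = 1.4011


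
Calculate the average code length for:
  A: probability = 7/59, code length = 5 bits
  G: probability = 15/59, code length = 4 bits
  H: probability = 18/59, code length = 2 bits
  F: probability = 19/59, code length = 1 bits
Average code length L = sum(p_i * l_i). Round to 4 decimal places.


Weighted contributions p_i * l_i:
  A: (7/59) * 5 = 35/59
  G: (15/59) * 4 = 60/59
  H: (18/59) * 2 = 36/59
  F: (19/59) * 1 = 19/59
Sum = (35 + 60 + 36 + 19)/59 = 150/59

L = 150/59 = 2.5424 bits/symbol


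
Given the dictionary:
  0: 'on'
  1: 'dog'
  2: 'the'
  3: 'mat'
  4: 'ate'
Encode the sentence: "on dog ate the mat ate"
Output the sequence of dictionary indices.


Look up each word in the dictionary:
  'on' -> 0
  'dog' -> 1
  'ate' -> 4
  'the' -> 2
  'mat' -> 3
  'ate' -> 4

Encoded: [0, 1, 4, 2, 3, 4]
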